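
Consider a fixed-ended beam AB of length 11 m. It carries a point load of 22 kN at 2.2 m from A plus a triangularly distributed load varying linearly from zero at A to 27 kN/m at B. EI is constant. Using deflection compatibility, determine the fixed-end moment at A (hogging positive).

Release both end moments; the primary structure is a simply-supported span AB with redundants M_A and M_B.
Simple-span end rotations at A and B under the given loads:
  at A: point load 22 at a = 2.2: Pab(L + b)/(6LEI) = 127.8/EI
  at B: point load 22 at a = 2.2: Pab(L + a)/(6LEI) = 85.18/EI
  at A: triangular load, peak 27: 7w₀L³/(360EI) = 698.8/EI
  at B: triangular load, peak 27: w₀L³/(45EI) = 798.6/EI
  θ_A0 = 826.6/EI,  θ_B0 = 883.8/EI
Flexibility coefficients: a unit moment at one end gives L/(3EI) there and L/(6EI) at the far end, so f₁₁ = f₂₂ = 3.667/EI and f₁₂ = f₂₁ = 1.833/EI.
Compatibility — zero rotation at each built-in end:
  3.667 M_A + 1.833 M_B = 826.6
  1.833 M_A + 3.667 M_B = 883.8
Solving the pair gives M_A = 139.9 kN·m and M_B = 171.1 kN·m (hogging).

M_A = 139.9 kN·m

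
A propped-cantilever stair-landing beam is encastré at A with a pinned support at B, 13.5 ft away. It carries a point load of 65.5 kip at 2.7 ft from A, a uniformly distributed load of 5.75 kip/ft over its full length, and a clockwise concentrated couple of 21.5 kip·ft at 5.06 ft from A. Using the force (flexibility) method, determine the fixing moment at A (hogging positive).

M_A = 260.2 kip·ft

Remove the prop at B; the released (primary) structure is a cantilever built in at A.
Free-end deflection of the primary structure under the applied loading (downward +):
  point load 65.5 at a = 2.7: Pa²(3L − a)/(6EI) = 3008/EI
  UDL 5.75: wL⁴/(8EI) = 23873/EI
  clockwise couple 21.5 at a = 5.06: M₀a(2L − a)/(2EI) = 1193/EI
  δ_0 = 28075/EI
Flexibility coefficient — unit upward force at B: δ_{BB} = L³/(3EI) = 820.1/EI.
The prop prevents deflection at B: R_B = δ_0/δ_{BB} = 28075/820.1 = 34.23 kip.
Moment equilibrium about A: M_A = Σ(load moments about A) − R_B·L = 722.3 − 34.23×13.5 = 260.2 kip·ft.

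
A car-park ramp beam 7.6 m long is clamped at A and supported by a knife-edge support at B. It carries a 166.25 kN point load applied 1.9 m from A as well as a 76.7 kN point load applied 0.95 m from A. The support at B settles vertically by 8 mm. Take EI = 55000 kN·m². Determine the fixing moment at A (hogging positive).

M_A = 289.9 kN·m

Take the reaction at B as the redundant and release it; the primary structure is a cantilever fixed at A.
Deflection at B on the released cantilever, summing each load's contribution:
  point load 166.25 at a = 1.9: Pa²(3L − a)/(6EI) = 2091/EI
  point load 76.7 at a = 0.95: Pa²(3L − a)/(6EI) = 252.1/EI
  δ_0 = 2343/EI
Flexibility coefficient — unit upward force at B: δ_{BB} = L³/(3EI) = 146.3/EI.
With EI = 55000 kN·m²: δ_0 = 0.042594 m and δ_{BB} = 0.00266 m/kN.
Compatibility — the beam at B must follow the support down by 0.008 m: δ_0 − R_B·δ_{BB} = 0.008, so R_B = (0.042594 − 0.008)/0.00266 = 13 kN.
Moment equilibrium about A: M_A = Σ(load moments about A) − R_B·L = 388.7 − 13×7.6 = 289.9 kN·m.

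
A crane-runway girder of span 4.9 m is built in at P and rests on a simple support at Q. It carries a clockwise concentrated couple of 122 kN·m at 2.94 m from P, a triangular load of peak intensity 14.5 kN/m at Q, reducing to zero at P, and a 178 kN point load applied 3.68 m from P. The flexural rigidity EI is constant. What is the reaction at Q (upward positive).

R_Q = 163.8 kN

Remove the prop at Q; the released (primary) structure is a cantilever built in at P.
Primary-structure tip deflection at Q by superposition:
  clockwise couple 122 at a = 2.94: M₀a(2L − a)/(2EI) = 1230/EI
  triangular load, peak 14.5 at the free end: 11w₀L⁴/(120EI) = 766.2/EI
  point load 178 at a = 3.68: Pa²(3L − a)/(6EI) = 4427/EI
  δ_0 = 6424/EI
Tip deflection under a unit load at Q: L³/(3EI) = 39.22/EI.
Compatibility at Q: δ_0 − R_Q·δ_{QQ} = 0, so R_Q = 6424/39.22 = 163.8 kN.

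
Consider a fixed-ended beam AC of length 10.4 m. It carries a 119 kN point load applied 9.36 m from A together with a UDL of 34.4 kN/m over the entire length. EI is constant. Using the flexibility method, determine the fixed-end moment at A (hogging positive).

M_A = 321.2 kN·m

Take the two fixed-end moments M_A, M_C as redundants; the released structure is the simple span AC.
On the primary (simply-supported) span, the end slopes from the loading are:
  at A: point load 119 at a = 9.36: Pab(L + b)/(6LEI) = 212.4/EI
  at C: point load 119 at a = 9.36: Pab(L + a)/(6LEI) = 366.8/EI
  at A: UDL 34.4: wL³/(24EI) = 1612/EI
  at C: UDL 34.4: wL³/(24EI) = 1612/EI
  θ_A0 = 1825/EI,  θ_C0 = 1979/EI
Flexibility coefficients: a unit moment at one end gives L/(3EI) there and L/(6EI) at the far end, so f₁₁ = f₂₂ = 3.467/EI and f₁₂ = f₂₁ = 1.733/EI.
Compatibility — zero rotation at each built-in end:
  3.467 M_A + 1.733 M_C = 1825
  1.733 M_A + 3.467 M_C = 1979
Solving the pair gives M_A = 321.2 kN·m and M_C = 410.3 kN·m (hogging).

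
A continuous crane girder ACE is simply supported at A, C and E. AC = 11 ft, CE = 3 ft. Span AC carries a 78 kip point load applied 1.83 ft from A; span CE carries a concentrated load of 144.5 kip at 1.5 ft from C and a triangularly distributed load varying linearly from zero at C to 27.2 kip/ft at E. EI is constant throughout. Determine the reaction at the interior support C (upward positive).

R_C = 130.6 kip

Take M_C as the redundant. Released structure: two simple spans AC and CE with a hinge at C.
Discontinuity in slope at C on the released structure — sum the simple-span end rotations:
  span AC: point load 78 at a = 1.83: Pab(L + a)/(6LEI) = 254.4/EI
  span CE: point load 144.5 at a = 1.5: Pab(L + b)/(6LEI) = 81.28/EI
  span CE: triangular load, peak 27.2: 7w₀L³/(360EI) = 14.28/EI
  relative rotation θ_0 = (254.4 + 95.56)/EI = 350/EI
A unit hogging moment at C produces rotation L₁/(3EI) + L₂/(3EI) = 4.667/EI.
Slope continuity at C: θ_0 = M_C·4.667/EI, so M_C = 350/4.667 = 75 kip·ft (hogging).
Span AC, ΣM about A with M_C applied at C: R_C^{AC}·11 = 142.7 + 75, so R_C^{AC} = 19.79 kip and R_A = 78 − 19.79 = 58.21 kip.
Span CE, ΣM about E: R_C^{CE}·3 = 257.6 + 75, so R_C^{CE} = 110.9 kip and R_E = 185.3 − 110.9 = 74.45 kip.
R_C = 19.79 + 110.9 = 130.6 kip.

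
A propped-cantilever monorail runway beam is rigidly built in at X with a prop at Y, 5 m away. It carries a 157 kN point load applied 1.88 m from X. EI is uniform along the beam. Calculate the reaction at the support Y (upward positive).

Take the reaction at Y as the redundant and release it; the primary structure is a cantilever fixed at X.
Downward deflection at the released point Y due to the loads:
  point load 157 at a = 1.88: Pa²(3L − a)/(6EI) = 1213/EI
Tip deflection under a unit load at Y: L³/(3EI) = 41.67/EI.
The prop prevents deflection at Y: R_Y = δ_0/δ_{YY} = 1213/41.67 = 29.12 kN.

R_Y = 29.12 kN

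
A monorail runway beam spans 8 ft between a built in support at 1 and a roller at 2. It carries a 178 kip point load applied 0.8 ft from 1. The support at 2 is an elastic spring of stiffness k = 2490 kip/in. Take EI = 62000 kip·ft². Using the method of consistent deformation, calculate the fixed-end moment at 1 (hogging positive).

Remove the prop at 2; the released (primary) structure is a cantilever built in at 1.
Deflection at 2 on the released cantilever, summing each load's contribution:
  point load 178 at a = 0.8: Pa²(3L − a)/(6EI) = 440.5/EI
Tip deflection under a unit load at 2: L³/(3EI) = 170.7/EI.
With EI = 62000 kip·ft²: δ_0 = 0.007105 ft and δ_{22} = 0.002753 ft/kip.
Compatibility — the spring shortens by R_2/k under the reaction it provides: δ_0 − R_2·δ_{22} = R_2/k. With 1/k = 1/(2490×12) ft/kip = 0.000033 ft/kip, R_2 = δ_0 / (δ_{22} + 1/k) = 0.007105 / (0.002753 + 0.000033) = 2.55 kip.
Moment equilibrium about 1: M_1 = Σ(load moments about 1) − R_2·L = 142.4 − 2.55×8 = 122 kip·ft.

M_1 = 122 kip·ft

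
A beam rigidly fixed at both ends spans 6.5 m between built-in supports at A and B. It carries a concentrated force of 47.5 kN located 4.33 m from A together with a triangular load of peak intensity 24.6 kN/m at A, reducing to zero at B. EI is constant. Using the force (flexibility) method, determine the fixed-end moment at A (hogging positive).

M_A = 74.89 kN·m

Release both end moments; the primary structure is a simply-supported span AB with redundants M_A and M_B.
Simple-span end rotations at A and B under the given loads:
  at A: point load 47.5 at a = 4.33: Pab(L + b)/(6LEI) = 99.22/EI
  at B: point load 47.5 at a = 4.33: Pab(L + a)/(6LEI) = 123.9/EI
  at A: triangular load, peak 24.6: w₀L³/(45EI) = 150.1/EI
  at B: triangular load, peak 24.6: 7w₀L³/(360EI) = 131.4/EI
  θ_A0 = 249.3/EI,  θ_B0 = 255.3/EI
Flexibility coefficients: a unit moment at one end gives L/(3EI) there and L/(6EI) at the far end, so f₁₁ = f₂₂ = 2.167/EI and f₁₂ = f₂₁ = 1.083/EI.
Compatibility — zero rotation at each built-in end:
  2.167 M_A + 1.083 M_B = 249.3
  1.083 M_A + 2.167 M_B = 255.3
Solving the pair gives M_A = 74.89 kN·m and M_B = 80.39 kN·m (hogging).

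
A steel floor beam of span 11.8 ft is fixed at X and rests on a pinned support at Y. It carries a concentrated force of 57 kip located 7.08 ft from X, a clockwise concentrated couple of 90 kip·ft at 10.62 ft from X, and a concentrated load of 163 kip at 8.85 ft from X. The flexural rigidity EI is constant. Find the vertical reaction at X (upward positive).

Take the reaction at Y as the redundant and release it; the primary structure is a cantilever fixed at X.
Deflection at Y on the released cantilever, summing each load's contribution:
  point load 57 at a = 7.08: Pa²(3L − a)/(6EI) = 13486/EI
  clockwise couple 90 at a = 10.62: M₀a(2L − a)/(2EI) = 6203/EI
  point load 163 at a = 8.85: Pa²(3L − a)/(6EI) = 56492/EI
  δ_0 = 76181/EI
Flexibility coefficient — unit upward force at Y: δ_{YY} = L³/(3EI) = 547.7/EI.
The prop prevents deflection at Y: R_Y = δ_0/δ_{YY} = 76181/547.7 = 139.1 kip.
Vertical equilibrium: R_X = ΣP − R_Y = 220 − 139.1 = 80.9 kip.

R_X = 80.9 kip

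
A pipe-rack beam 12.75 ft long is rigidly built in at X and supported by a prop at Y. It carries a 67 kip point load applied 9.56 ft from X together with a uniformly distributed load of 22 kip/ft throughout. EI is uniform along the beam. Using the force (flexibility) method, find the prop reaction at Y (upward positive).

R_Y = 147.6 kip

Remove the prop at Y; the released (primary) structure is a cantilever built in at X.
Deflection at Y on the released cantilever, summing each load's contribution:
  point load 67 at a = 9.56: Pa²(3L − a)/(6EI) = 29280/EI
  UDL 22: wL⁴/(8EI) = 72673/EI
  δ_0 = 101953/EI
Flexibility coefficient — unit upward force at Y: δ_{YY} = L³/(3EI) = 690.9/EI.
Compatibility at Y: δ_0 − R_Y·δ_{YY} = 0, so R_Y = 101953/690.9 = 147.6 kip.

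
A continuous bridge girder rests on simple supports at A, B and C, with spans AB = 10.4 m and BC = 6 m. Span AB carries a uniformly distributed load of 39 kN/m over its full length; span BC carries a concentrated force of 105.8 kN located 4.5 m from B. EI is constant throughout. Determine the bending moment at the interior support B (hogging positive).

M_B = 361.6 kN·m

Release continuity at B by inserting a hinge; the redundant is the internal moment M_B. The primary structure is two simply-supported spans AB and BC.
Discontinuity in slope at B on the released structure — sum the simple-span end rotations:
  span AB: UDL 39: wL³/(24EI) = 1828/EI
  span BC: point load 105.8 at a = 4.5: Pab(L + b)/(6LEI) = 148.8/EI
  relative rotation θ_0 = (1828 + 148.8)/EI = 1977/EI
A unit hogging moment at B produces rotation L₁/(3EI) + L₂/(3EI) = 5.467/EI.
Compatibility: M_B·(L₁+L₂)/(3EI) = θ_0, giving M_B = 361.6 kN·m (hogging).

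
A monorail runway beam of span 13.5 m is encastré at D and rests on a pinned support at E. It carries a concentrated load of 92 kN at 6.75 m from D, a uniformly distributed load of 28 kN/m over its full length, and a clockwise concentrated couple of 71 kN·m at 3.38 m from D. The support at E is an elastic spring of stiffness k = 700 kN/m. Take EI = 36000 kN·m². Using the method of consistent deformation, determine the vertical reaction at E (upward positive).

Release the roller at E. Primary structure: cantilever fixed at D.
Deflection at E on the released cantilever, summing each load's contribution:
  point load 92 at a = 6.75: Pa²(3L − a)/(6EI) = 23579/EI
  UDL 28: wL⁴/(8EI) = 116253/EI
  clockwise couple 71 at a = 3.38: M₀a(2L − a)/(2EI) = 2834/EI
  δ_0 = 142665/EI
Flexibility coefficient — unit upward force at E: δ_{EE} = L³/(3EI) = 820.1/EI.
With EI = 36000 kN·m²: δ_0 = 3.9629 m and δ_{EE} = 0.022781 m/kN.
Compatibility — the spring shortens by R_E/k under the reaction it provides: δ_0 − R_E·δ_{EE} = R_E/k. With 1/k = 0.001429 m/kN, R_E = δ_0 / (δ_{EE} + 1/k) = 3.9629 / (0.022781 + 0.001429) = 163.7 kN.

R_E = 163.7 kN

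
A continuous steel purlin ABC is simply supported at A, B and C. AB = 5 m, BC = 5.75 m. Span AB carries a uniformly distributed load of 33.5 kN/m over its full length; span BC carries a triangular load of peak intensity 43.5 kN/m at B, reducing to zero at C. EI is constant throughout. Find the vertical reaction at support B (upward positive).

R_B = 204.5 kN

Take M_B as the redundant. Released structure: two simple spans AB and BC with a hinge at B.
Discontinuity in slope at B on the released structure — sum the simple-span end rotations:
  span AB: UDL 33.5: wL³/(24EI) = 174.5/EI
  span BC: triangular load, peak 43.5: w₀L³/(45EI) = 183.8/EI
  relative rotation θ_0 = (174.5 + 183.8)/EI = 358.3/EI
A unit hogging moment at B produces rotation L₁/(3EI) + L₂/(3EI) = 3.583/EI.
Compatibility: M_B·(L₁+L₂)/(3EI) = θ_0, giving M_B = 99.98 kN·m (hogging).
Span AB, ΣM about A with M_B applied at B: R_B^{AB}·5 = 418.8 + 99.98, so R_B^{AB} = 103.7 kN and R_A = 167.5 − 103.7 = 63.75 kN.
Span BC, ΣM about C: R_B^{BC}·5.75 = 479.4 + 99.98, so R_B^{BC} = 100.8 kN and R_C = 125.1 − 100.8 = 24.3 kN.
R_B = 103.7 + 100.8 = 204.5 kN.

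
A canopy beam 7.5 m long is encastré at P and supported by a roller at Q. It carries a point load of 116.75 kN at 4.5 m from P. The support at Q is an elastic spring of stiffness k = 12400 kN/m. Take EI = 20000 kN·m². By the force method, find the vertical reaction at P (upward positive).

Take the reaction at Q as the redundant and release it; the primary structure is a cantilever fixed at P.
Deflection at Q on the released cantilever, summing each load's contribution:
  point load 116.75 at a = 4.5: Pa²(3L − a)/(6EI) = 7093/EI
Tip deflection under a unit load at Q: L³/(3EI) = 140.6/EI.
With EI = 20000 kN·m²: δ_0 = 0.35463 m and δ_{QQ} = 0.007031 m/kN.
Compatibility — the spring shortens by R_Q/k under the reaction it provides: δ_0 − R_Q·δ_{QQ} = R_Q/k. With 1/k = 0.000081 m/kN, R_Q = δ_0 / (δ_{QQ} + 1/k) = 0.35463 / (0.007031 + 0.000081) = 49.86 kN.
Vertical equilibrium: R_P = ΣP − R_Q = 116.8 − 49.86 = 66.89 kN.

R_P = 66.89 kN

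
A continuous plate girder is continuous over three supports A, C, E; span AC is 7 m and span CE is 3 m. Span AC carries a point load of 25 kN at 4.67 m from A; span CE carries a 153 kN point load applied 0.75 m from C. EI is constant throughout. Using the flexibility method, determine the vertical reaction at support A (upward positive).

Insert a hinge at C; M_C is the redundant, and each span becomes simply supported.
Rotations at C on the released spans (each span's end-slope, ×1/EI):
  span AC: point load 25 at a = 4.67: Pab(L + a)/(6LEI) = 75.58/EI
  span CE: point load 153 at a = 0.75: Pab(L + b)/(6LEI) = 75.3/EI
  relative rotation θ_0 = (75.58 + 75.3)/EI = 150.9/EI
A unit hogging moment at C produces rotation L₁/(3EI) + L₂/(3EI) = 3.333/EI.
Compatibility: M_C·(L₁+L₂)/(3EI) = θ_0, giving M_C = 45.27 kN·m (hogging).
Span AC, ΣM about A with M_C applied at C: R_C^{AC}·7 = 116.8 + 45.27, so R_C^{AC} = 23.15 kN and R_A = 25 − 23.15 = 1.855 kN.

R_A = 1.855 kN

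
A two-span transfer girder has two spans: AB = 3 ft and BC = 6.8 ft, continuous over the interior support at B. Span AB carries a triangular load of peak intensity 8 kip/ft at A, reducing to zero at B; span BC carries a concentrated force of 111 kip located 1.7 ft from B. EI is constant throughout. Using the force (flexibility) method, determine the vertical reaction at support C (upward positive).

R_C = 14.92 kip

Insert a hinge at B; M_B is the redundant, and each span becomes simply supported.
Rotations at B on the released spans (each span's end-slope, ×1/EI):
  span AB: triangular load, peak 8: 7w₀L³/(360EI) = 4.2/EI
  span BC: point load 111 at a = 1.7: Pab(L + b)/(6LEI) = 280.7/EI
  relative rotation θ_0 = (4.2 + 280.7)/EI = 284.9/EI
A unit hogging moment at B produces rotation L₁/(3EI) + L₂/(3EI) = 3.267/EI.
Slope continuity at B: θ_0 = M_B·3.267/EI, so M_B = 284.9/3.267 = 87.21 kip·ft (hogging).
Span BC, ΣM about C: R_B^{BC}·6.8 = 566.1 + 87.21, so R_B^{BC} = 96.08 kip and R_C = 111 − 96.08 = 14.92 kip.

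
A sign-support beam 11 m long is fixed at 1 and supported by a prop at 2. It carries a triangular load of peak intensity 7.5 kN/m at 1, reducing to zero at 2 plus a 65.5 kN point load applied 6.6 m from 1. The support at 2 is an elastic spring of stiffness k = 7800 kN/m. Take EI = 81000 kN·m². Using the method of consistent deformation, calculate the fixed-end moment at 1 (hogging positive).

Take the reaction at 2 as the redundant and release it; the primary structure is a cantilever fixed at 1.
Deflection at 2 on the released cantilever, summing each load's contribution:
  triangular load, peak 7.5 at the fixed end: w₀L⁴/(30EI) = 3660/EI
  point load 65.5 at a = 6.6: Pa²(3L − a)/(6EI) = 12554/EI
  δ_0 = 16214/EI
Tip deflection under a unit load at 2: L³/(3EI) = 443.7/EI.
With EI = 81000 kN·m²: δ_0 = 0.20018 m and δ_{22} = 0.005477 m/kN.
Compatibility — the spring shortens by R_2/k under the reaction it provides: δ_0 − R_2·δ_{22} = R_2/k. With 1/k = 0.000128 m/kN, R_2 = δ_0 / (δ_{22} + 1/k) = 0.20018 / (0.005477 + 0.000128) = 35.71 kN.
Moment equilibrium about 1: M_1 = Σ(load moments about 1) − R_2·L = 583.5 − 35.71×11 = 190.7 kN·m.

M_1 = 190.7 kN·m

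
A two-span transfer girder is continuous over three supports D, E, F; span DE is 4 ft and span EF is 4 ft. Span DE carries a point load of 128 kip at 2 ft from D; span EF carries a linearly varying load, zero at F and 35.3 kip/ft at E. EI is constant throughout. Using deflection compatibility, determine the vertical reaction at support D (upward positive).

Insert a hinge at E; M_E is the redundant, and each span becomes simply supported.
End slopes at the hinge E, treating each span as simply supported:
  span DE: point load 128 at a = 2: Pab(L + a)/(6LEI) = 128/EI
  span EF: triangular load, peak 35.3: w₀L³/(45EI) = 50.2/EI
  relative rotation θ_0 = (128 + 50.2)/EI = 178.2/EI
A unit hogging moment at E produces rotation L₁/(3EI) + L₂/(3EI) = 2.667/EI.
Slope continuity at E: θ_0 = M_E·2.667/EI, so M_E = 178.2/2.667 = 66.83 kip·ft (hogging).
Span DE, ΣM about D with M_E applied at E: R_E^{DE}·4 = 256 + 66.83, so R_E^{DE} = 80.71 kip and R_D = 128 − 80.71 = 47.29 kip.

R_D = 47.29 kip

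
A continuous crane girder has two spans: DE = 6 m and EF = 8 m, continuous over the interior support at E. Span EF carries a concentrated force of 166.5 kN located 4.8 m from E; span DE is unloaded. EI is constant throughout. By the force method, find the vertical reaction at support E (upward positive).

R_E = 103.9 kN

Release continuity at E by inserting a hinge; the redundant is the internal moment M_E. The primary structure is two simply-supported spans DE and EF.
Discontinuity in slope at E on the released structure — sum the simple-span end rotations:
  span EF: point load 166.5 at a = 4.8: Pab(L + b)/(6LEI) = 596.7/EI
  relative rotation θ_0 = (0 + 596.7)/EI = 596.7/EI
A unit hogging moment at E produces rotation L₁/(3EI) + L₂/(3EI) = 4.667/EI.
Compatibility: M_E·(L₁+L₂)/(3EI) = θ_0, giving M_E = 127.9 kN·m (hogging).
Span DE, ΣM about D with M_E applied at E: R_E^{DE}·6 = 0 + 127.9, so R_E^{DE} = 21.31 kN and R_D = 0 − 21.31 = -21.31 kN.
Span EF, ΣM about F: R_E^{EF}·8 = 532.8 + 127.9, so R_E^{EF} = 82.58 kN and R_F = 166.5 − 82.58 = 83.92 kN.
R_E = 21.31 + 82.58 = 103.9 kN.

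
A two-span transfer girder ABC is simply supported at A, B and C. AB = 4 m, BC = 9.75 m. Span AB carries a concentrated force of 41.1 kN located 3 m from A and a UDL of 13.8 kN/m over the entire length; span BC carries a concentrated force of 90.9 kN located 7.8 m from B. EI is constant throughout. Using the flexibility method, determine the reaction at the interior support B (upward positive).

Release continuity at B by inserting a hinge; the redundant is the internal moment M_B. The primary structure is two simply-supported spans AB and BC.
Discontinuity in slope at B on the released structure — sum the simple-span end rotations:
  span AB: point load 41.1 at a = 3: Pab(L + a)/(6LEI) = 35.96/EI
  span AB: UDL 13.8: wL³/(24EI) = 36.8/EI
  span BC: point load 90.9 at a = 7.8: Pab(L + b)/(6LEI) = 276.5/EI
  relative rotation θ_0 = (72.76 + 276.5)/EI = 349.3/EI
A unit hogging moment at B produces rotation L₁/(3EI) + L₂/(3EI) = 4.583/EI.
Slope continuity at B: θ_0 = M_B·4.583/EI, so M_B = 349.3/4.583 = 76.21 kN·m (hogging).
Span AB, ΣM about A with M_B applied at B: R_B^{AB}·4 = 233.7 + 76.21, so R_B^{AB} = 77.48 kN and R_A = 96.3 − 77.48 = 18.82 kN.
Span BC, ΣM about C: R_B^{BC}·9.75 = 177.3 + 76.21, so R_B^{BC} = 26 kN and R_C = 90.9 − 26 = 64.9 kN.
R_B = 77.48 + 26 = 103.5 kN.

R_B = 103.5 kN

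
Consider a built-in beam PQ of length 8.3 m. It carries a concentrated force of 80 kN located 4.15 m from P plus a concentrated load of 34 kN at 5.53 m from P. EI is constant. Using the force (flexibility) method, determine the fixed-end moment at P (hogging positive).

M_P = 103.9 kN·m

Release both end moments; the primary structure is a simply-supported span PQ with redundants M_P and M_Q.
On the primary (simply-supported) span, the end slopes from the loading are:
  at P: point load 80 at a = 4.15: Pab(L + b)/(6LEI) = 344.4/EI
  at Q: point load 80 at a = 4.15: Pab(L + a)/(6LEI) = 344.4/EI
  at P: point load 34 at a = 5.53: Pab(L + b)/(6LEI) = 115.8/EI
  at Q: point load 34 at a = 5.53: Pab(L + a)/(6LEI) = 144.6/EI
  θ_P0 = 460.2/EI,  θ_Q0 = 489.1/EI
Flexibility coefficients: a unit moment at one end gives L/(3EI) there and L/(6EI) at the far end, so f₁₁ = f₂₂ = 2.767/EI and f₁₂ = f₂₁ = 1.383/EI.
Compatibility — zero rotation at each built-in end:
  2.767 M_P + 1.383 M_Q = 460.2
  1.383 M_P + 2.767 M_Q = 489.1
Solving the pair gives M_P = 103.9 kN·m and M_Q = 124.8 kN·m (hogging).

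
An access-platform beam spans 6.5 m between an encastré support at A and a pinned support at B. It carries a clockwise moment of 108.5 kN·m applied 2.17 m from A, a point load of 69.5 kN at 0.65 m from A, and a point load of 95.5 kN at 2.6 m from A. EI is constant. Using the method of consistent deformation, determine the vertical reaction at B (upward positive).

Choose R_B as the redundant. The primary structure is the cantilever fixed at A.
Primary-structure tip deflection at B by superposition:
  clockwise couple 108.5 at a = 2.17: M₀a(2L − a)/(2EI) = 1275/EI
  point load 69.5 at a = 0.65: Pa²(3L − a)/(6EI) = 92.25/EI
  point load 95.5 at a = 2.6: Pa²(3L − a)/(6EI) = 1818/EI
  δ_0 = 3186/EI
Flexibility coefficient — unit upward force at B: δ_{BB} = L³/(3EI) = 91.54/EI.
The prop prevents deflection at B: R_B = δ_0/δ_{BB} = 3186/91.54 = 34.8 kN.

R_B = 34.8 kN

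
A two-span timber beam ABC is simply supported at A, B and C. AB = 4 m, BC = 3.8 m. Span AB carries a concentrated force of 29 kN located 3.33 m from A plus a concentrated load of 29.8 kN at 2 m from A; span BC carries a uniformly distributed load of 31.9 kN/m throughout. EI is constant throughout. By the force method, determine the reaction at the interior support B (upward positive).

R_B = 123.8 kN

Release continuity at B by inserting a hinge; the redundant is the internal moment M_B. The primary structure is two simply-supported spans AB and BC.
End slopes at the hinge B, treating each span as simply supported:
  span AB: point load 29 at a = 3.33: Pab(L + a)/(6LEI) = 19.76/EI
  span AB: point load 29.8 at a = 2: Pab(L + a)/(6LEI) = 29.8/EI
  span BC: UDL 31.9: wL³/(24EI) = 72.93/EI
  relative rotation θ_0 = (49.56 + 72.93)/EI = 122.5/EI
A unit hogging moment at B produces rotation L₁/(3EI) + L₂/(3EI) = 2.6/EI.
Compatibility: M_B·(L₁+L₂)/(3EI) = θ_0, giving M_B = 47.11 kN·m (hogging).
Span AB, ΣM about A with M_B applied at B: R_B^{AB}·4 = 156.2 + 47.11, so R_B^{AB} = 50.82 kN and R_A = 58.8 − 50.82 = 7.979 kN.
Span BC, ΣM about C: R_B^{BC}·3.8 = 230.3 + 47.11, so R_B^{BC} = 73.01 kN and R_C = 121.2 − 73.01 = 48.21 kN.
R_B = 50.82 + 73.01 = 123.8 kN.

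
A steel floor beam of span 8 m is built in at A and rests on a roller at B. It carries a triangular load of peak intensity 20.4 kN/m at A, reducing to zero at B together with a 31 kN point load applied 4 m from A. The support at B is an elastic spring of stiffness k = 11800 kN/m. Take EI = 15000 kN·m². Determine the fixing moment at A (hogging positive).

Remove the prop at B; the released (primary) structure is a cantilever built in at A.
Primary-structure tip deflection at B by superposition:
  triangular load, peak 20.4 at the fixed end: w₀L⁴/(30EI) = 2785/EI
  point load 31 at a = 4: Pa²(3L − a)/(6EI) = 1653/EI
  δ_0 = 4439/EI
Tip deflection under a unit load at B: L³/(3EI) = 170.7/EI.
With EI = 15000 kN·m²: δ_0 = 0.29591 m and δ_{BB} = 0.011378 m/kN.
Compatibility — the spring shortens by R_B/k under the reaction it provides: δ_0 − R_B·δ_{BB} = R_B/k. With 1/k = 0.000085 m/kN, R_B = δ_0 / (δ_{BB} + 1/k) = 0.29591 / (0.011378 + 0.000085) = 25.82 kN.
Moment equilibrium about A: M_A = Σ(load moments about A) − R_B·L = 341.6 − 25.82×8 = 135.1 kN·m.

M_A = 135.1 kN·m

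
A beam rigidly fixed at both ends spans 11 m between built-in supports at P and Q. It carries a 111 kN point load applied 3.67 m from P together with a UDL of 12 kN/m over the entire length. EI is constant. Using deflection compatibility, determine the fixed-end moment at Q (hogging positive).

Take the two fixed-end moments M_P, M_Q as redundants; the released structure is the simple span PQ.
On the primary (simply-supported) span, the end slopes from the loading are:
  at P: point load 111 at a = 3.67: Pab(L + b)/(6LEI) = 829.3/EI
  at Q: point load 111 at a = 3.67: Pab(L + a)/(6LEI) = 663.7/EI
  at P: UDL 12: wL³/(24EI) = 665.5/EI
  at Q: UDL 12: wL³/(24EI) = 665.5/EI
  θ_P0 = 1495/EI,  θ_Q0 = 1329/EI
Flexibility coefficients: a unit moment at one end gives L/(3EI) there and L/(6EI) at the far end, so f₁₁ = f₂₂ = 3.667/EI and f₁₂ = f₂₁ = 1.833/EI.
Compatibility — zero rotation at each built-in end:
  3.667 M_P + 1.833 M_Q = 1495
  1.833 M_P + 3.667 M_Q = 1329
Solving the pair gives M_P = 301.9 kN·m and M_Q = 211.6 kN·m (hogging).

M_Q = 211.6 kN·m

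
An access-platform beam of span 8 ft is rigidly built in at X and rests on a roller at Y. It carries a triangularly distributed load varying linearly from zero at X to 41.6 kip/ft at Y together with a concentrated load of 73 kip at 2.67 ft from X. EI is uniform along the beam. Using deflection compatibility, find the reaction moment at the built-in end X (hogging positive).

Remove the prop at Y; the released (primary) structure is a cantilever built in at X.
Downward deflection at the released point Y due to the loads:
  triangular load, peak 41.6 at the free end: 11w₀L⁴/(120EI) = 15619/EI
  point load 73 at a = 2.67: Pa²(3L − a)/(6EI) = 1850/EI
  δ_0 = 17469/EI
Tip deflection under a unit load at Y: L³/(3EI) = 170.7/EI.
The prop prevents deflection at Y: R_Y = δ_0/δ_{YY} = 17469/170.7 = 102.4 kip.
Moment equilibrium about X: M_X = Σ(load moments about X) − R_Y·L = 1082 − 102.4×8 = 263.5 kip·ft.

M_X = 263.5 kip·ft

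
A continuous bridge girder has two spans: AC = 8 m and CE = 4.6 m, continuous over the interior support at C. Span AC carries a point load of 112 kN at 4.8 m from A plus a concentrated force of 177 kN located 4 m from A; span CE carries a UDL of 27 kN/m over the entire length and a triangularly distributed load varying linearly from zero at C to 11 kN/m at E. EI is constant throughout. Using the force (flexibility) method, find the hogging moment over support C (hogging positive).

Release continuity at C by inserting a hinge; the redundant is the internal moment M_C. The primary structure is two simply-supported spans AC and CE.
Discontinuity in slope at C on the released structure — sum the simple-span end rotations:
  span AC: point load 112 at a = 4.8: Pab(L + a)/(6LEI) = 458.8/EI
  span AC: point load 177 at a = 4: Pab(L + a)/(6LEI) = 708/EI
  span CE: UDL 27: wL³/(24EI) = 109.5/EI
  span CE: triangular load, peak 11: 7w₀L³/(360EI) = 20.82/EI
  relative rotation θ_0 = (1167 + 130.3)/EI = 1297/EI
A unit hogging moment at C produces rotation L₁/(3EI) + L₂/(3EI) = 4.2/EI.
Compatibility: M_C·(L₁+L₂)/(3EI) = θ_0, giving M_C = 308.8 kN·m (hogging).

M_C = 308.8 kN·m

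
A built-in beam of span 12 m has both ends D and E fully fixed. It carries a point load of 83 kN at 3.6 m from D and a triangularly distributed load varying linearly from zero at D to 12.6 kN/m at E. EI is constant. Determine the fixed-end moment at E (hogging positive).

Take the two fixed-end moments M_D, M_E as redundants; the released structure is the simple span DE.
Simple-span end rotations at D and E under the given loads:
  at D: point load 83 at a = 3.6: Pab(L + b)/(6LEI) = 711.1/EI
  at E: point load 83 at a = 3.6: Pab(L + a)/(6LEI) = 543.8/EI
  at D: triangular load, peak 12.6: 7w₀L³/(360EI) = 423.4/EI
  at E: triangular load, peak 12.6: w₀L³/(45EI) = 483.8/EI
  θ_D0 = 1135/EI,  θ_E0 = 1028/EI
Flexibility coefficients: a unit moment at one end gives L/(3EI) there and L/(6EI) at the far end, so f₁₁ = f₂₂ = 4/EI and f₁₂ = f₂₁ = 2/EI.
Compatibility — zero rotation at each built-in end:
  4 M_D + 2 M_E = 1135
  2 M_D + 4 M_E = 1028
Solving the pair gives M_D = 206.9 kN·m and M_E = 153.5 kN·m (hogging).

M_E = 153.5 kN·m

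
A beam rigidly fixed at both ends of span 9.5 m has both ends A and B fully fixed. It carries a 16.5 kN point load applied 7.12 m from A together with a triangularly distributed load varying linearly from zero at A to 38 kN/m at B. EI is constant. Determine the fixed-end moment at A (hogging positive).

Take the two fixed-end moments M_A, M_B as redundants; the released structure is the simple span AB.
End rotations of the released simple span under the applied load (×1/EI):
  at A: point load 16.5 at a = 7.12: Pab(L + b)/(6LEI) = 58.28/EI
  at B: point load 16.5 at a = 7.12: Pab(L + a)/(6LEI) = 81.53/EI
  at A: triangular load, peak 38: 7w₀L³/(360EI) = 633.5/EI
  at B: triangular load, peak 38: w₀L³/(45EI) = 724/EI
  θ_A0 = 691.8/EI,  θ_B0 = 805.5/EI
Flexibility coefficients: a unit moment at one end gives L/(3EI) there and L/(6EI) at the far end, so f₁₁ = f₂₂ = 3.167/EI and f₁₂ = f₂₁ = 1.583/EI.
Compatibility — zero rotation at each built-in end:
  3.167 M_A + 1.583 M_B = 691.8
  1.583 M_A + 3.167 M_B = 805.5
Solving the pair gives M_A = 121.7 kN·m and M_B = 193.5 kN·m (hogging).

M_A = 121.7 kN·m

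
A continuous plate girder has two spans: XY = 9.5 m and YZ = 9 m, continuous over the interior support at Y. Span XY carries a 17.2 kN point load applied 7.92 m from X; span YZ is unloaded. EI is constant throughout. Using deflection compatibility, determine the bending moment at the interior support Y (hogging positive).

Take M_Y as the redundant. Released structure: two simple spans XY and YZ with a hinge at Y.
Discontinuity in slope at Y on the released structure — sum the simple-span end rotations:
  span XY: point load 17.2 at a = 7.92: Pab(L + a)/(6LEI) = 65.78/EI
  relative rotation θ_0 = (65.78 + 0)/EI = 65.78/EI
A unit hogging moment at Y produces rotation L₁/(3EI) + L₂/(3EI) = 6.167/EI.
Slope continuity at Y: θ_0 = M_Y·6.167/EI, so M_Y = 65.78/6.167 = 10.67 kN·m (hogging).

M_Y = 10.67 kN·m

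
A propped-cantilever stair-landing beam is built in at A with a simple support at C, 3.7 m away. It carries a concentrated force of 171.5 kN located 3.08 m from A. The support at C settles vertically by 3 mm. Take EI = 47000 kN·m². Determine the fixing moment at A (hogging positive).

M_A = 82.57 kN·m

Remove the prop at C; the released (primary) structure is a cantilever built in at A.
Deflection at C on the released cantilever, summing each load's contribution:
  point load 171.5 at a = 3.08: Pa²(3L − a)/(6EI) = 2175/EI
Flexibility coefficient — unit upward force at C: δ_{CC} = L³/(3EI) = 16.88/EI.
With EI = 47000 kN·m²: δ_0 = 0.046269 m and δ_{CC} = 0.000359 m/kN.
Compatibility — the beam at C must follow the support down by 0.003 m: δ_0 − R_C·δ_{CC} = 0.003, so R_C = (0.046269 − 0.003)/0.000359 = 120.4 kN.
Moment equilibrium about A: M_A = Σ(load moments about A) − R_C·L = 528.2 − 120.4×3.7 = 82.57 kN·m.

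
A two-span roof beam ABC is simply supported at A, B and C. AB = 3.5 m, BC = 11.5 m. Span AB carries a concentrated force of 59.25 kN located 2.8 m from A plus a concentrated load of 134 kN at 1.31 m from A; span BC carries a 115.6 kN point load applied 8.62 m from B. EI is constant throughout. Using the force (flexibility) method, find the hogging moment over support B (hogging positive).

M_B = 144.2 kN·m

Release continuity at B by inserting a hinge; the redundant is the internal moment M_B. The primary structure is two simply-supported spans AB and BC.
Rotations at B on the released spans (each span's end-slope, ×1/EI):
  span AB: point load 59.25 at a = 2.8: Pab(L + a)/(6LEI) = 34.84/EI
  span AB: point load 134 at a = 1.31: Pab(L + a)/(6LEI) = 88.05/EI
  span BC: point load 115.6 at a = 8.62: Pab(L + b)/(6LEI) = 598.1/EI
  relative rotation θ_0 = (122.9 + 598.1)/EI = 721/EI
A unit hogging moment at B produces rotation L₁/(3EI) + L₂/(3EI) = 5/EI.
Compatibility: M_B·(L₁+L₂)/(3EI) = θ_0, giving M_B = 144.2 kN·m (hogging).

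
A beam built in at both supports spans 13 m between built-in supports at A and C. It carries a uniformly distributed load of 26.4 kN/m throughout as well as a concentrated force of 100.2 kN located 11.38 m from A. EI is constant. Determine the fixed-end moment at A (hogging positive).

Release both end moments; the primary structure is a simply-supported span AC with redundants M_A and M_C.
On the primary (simply-supported) span, the end slopes from the loading are:
  at A: UDL 26.4: wL³/(24EI) = 2417/EI
  at C: UDL 26.4: wL³/(24EI) = 2417/EI
  at A: point load 100.2 at a = 11.38: Pab(L + b)/(6LEI) = 346.2/EI
  at C: point load 100.2 at a = 11.38: Pab(L + a)/(6LEI) = 577.4/EI
  θ_A0 = 2763/EI,  θ_C0 = 2994/EI
Flexibility coefficients: a unit moment at one end gives L/(3EI) there and L/(6EI) at the far end, so f₁₁ = f₂₂ = 4.333/EI and f₁₂ = f₂₁ = 2.167/EI.
Compatibility — zero rotation at each built-in end:
  4.333 M_A + 2.167 M_C = 2763
  2.167 M_A + 4.333 M_C = 2994
Solving the pair gives M_A = 389.5 kN·m and M_C = 496.2 kN·m (hogging).

M_A = 389.5 kN·m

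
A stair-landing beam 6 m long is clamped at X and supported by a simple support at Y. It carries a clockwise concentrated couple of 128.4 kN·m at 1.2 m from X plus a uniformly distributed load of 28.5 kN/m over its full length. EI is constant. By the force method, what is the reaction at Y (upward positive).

R_Y = 75.68 kN

Release the roller at Y. Primary structure: cantilever fixed at X.
Primary-structure tip deflection at Y by superposition:
  clockwise couple 128.4 at a = 1.2: M₀a(2L − a)/(2EI) = 832/EI
  UDL 28.5: wL⁴/(8EI) = 4617/EI
  δ_0 = 5449/EI
Flexibility coefficient — unit upward force at Y: δ_{YY} = L³/(3EI) = 72/EI.
Compatibility at Y: δ_0 − R_Y·δ_{YY} = 0, so R_Y = 5449/72 = 75.68 kN.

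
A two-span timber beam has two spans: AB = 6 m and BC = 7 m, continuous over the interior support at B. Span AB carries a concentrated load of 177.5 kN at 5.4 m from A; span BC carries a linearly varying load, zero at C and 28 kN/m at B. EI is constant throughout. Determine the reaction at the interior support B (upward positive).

Release continuity at B by inserting a hinge; the redundant is the internal moment M_B. The primary structure is two simply-supported spans AB and BC.
Discontinuity in slope at B on the released structure — sum the simple-span end rotations:
  span AB: point load 177.5 at a = 5.4: Pab(L + a)/(6LEI) = 182.1/EI
  span BC: triangular load, peak 28: w₀L³/(45EI) = 213.4/EI
  relative rotation θ_0 = (182.1 + 213.4)/EI = 395.5/EI
A unit hogging moment at B produces rotation L₁/(3EI) + L₂/(3EI) = 4.333/EI.
Slope continuity at B: θ_0 = M_B·4.333/EI, so M_B = 395.5/4.333 = 91.28 kN·m (hogging).
Span AB, ΣM about A with M_B applied at B: R_B^{AB}·6 = 958.5 + 91.28, so R_B^{AB} = 175 kN and R_A = 177.5 − 175 = 2.537 kN.
Span BC, ΣM about C: R_B^{BC}·7 = 457.3 + 91.28, so R_B^{BC} = 78.37 kN and R_C = 98 − 78.37 = 19.63 kN.
R_B = 175 + 78.37 = 253.3 kN.

R_B = 253.3 kN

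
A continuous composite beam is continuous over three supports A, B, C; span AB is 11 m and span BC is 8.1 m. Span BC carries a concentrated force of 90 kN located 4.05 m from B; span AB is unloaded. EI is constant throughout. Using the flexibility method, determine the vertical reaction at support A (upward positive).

R_A = -5.27 kN

Insert a hinge at B; M_B is the redundant, and each span becomes simply supported.
Discontinuity in slope at B on the released structure — sum the simple-span end rotations:
  span BC: point load 90 at a = 4.05: Pab(L + b)/(6LEI) = 369.1/EI
  relative rotation θ_0 = (0 + 369.1)/EI = 369.1/EI
A unit hogging moment at B produces rotation L₁/(3EI) + L₂/(3EI) = 6.367/EI.
Compatibility: M_B·(L₁+L₂)/(3EI) = θ_0, giving M_B = 57.97 kN·m (hogging).
Span AB, ΣM about A with M_B applied at B: R_B^{AB}·11 = 0 + 57.97, so R_B^{AB} = 5.27 kN and R_A = 0 − 5.27 = -5.27 kN.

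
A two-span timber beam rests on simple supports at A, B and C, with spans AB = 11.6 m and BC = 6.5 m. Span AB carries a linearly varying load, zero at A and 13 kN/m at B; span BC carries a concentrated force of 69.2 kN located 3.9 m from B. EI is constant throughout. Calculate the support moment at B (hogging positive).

M_B = 101.9 kN·m

Insert a hinge at B; M_B is the redundant, and each span becomes simply supported.
End slopes at the hinge B, treating each span as simply supported:
  span AB: triangular load, peak 13: w₀L³/(45EI) = 450.9/EI
  span BC: point load 69.2 at a = 3.9: Pab(L + b)/(6LEI) = 163.7/EI
  relative rotation θ_0 = (450.9 + 163.7)/EI = 614.7/EI
A unit hogging moment at B produces rotation L₁/(3EI) + L₂/(3EI) = 6.033/EI.
Slope continuity at B: θ_0 = M_B·6.033/EI, so M_B = 614.7/6.033 = 101.9 kN·m (hogging).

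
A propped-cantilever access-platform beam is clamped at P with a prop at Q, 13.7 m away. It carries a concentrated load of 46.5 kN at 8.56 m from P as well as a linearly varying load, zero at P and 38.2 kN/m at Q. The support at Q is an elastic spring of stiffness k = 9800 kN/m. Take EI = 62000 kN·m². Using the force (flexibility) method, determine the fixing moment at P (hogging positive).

Choose R_Q as the redundant. The primary structure is the cantilever fixed at P.
Deflection at Q on the released cantilever, summing each load's contribution:
  point load 46.5 at a = 8.56: Pa²(3L − a)/(6EI) = 18479/EI
  triangular load, peak 38.2 at the free end: 11w₀L⁴/(120EI) = 123355/EI
  δ_0 = 141834/EI
Flexibility coefficient — unit upward force at Q: δ_{QQ} = L³/(3EI) = 857.1/EI.
With EI = 62000 kN·m²: δ_0 = 2.2876 m and δ_{QQ} = 0.013824 m/kN.
Compatibility — the spring shortens by R_Q/k under the reaction it provides: δ_0 − R_Q·δ_{QQ} = R_Q/k. With 1/k = 0.000102 m/kN, R_Q = δ_0 / (δ_{QQ} + 1/k) = 2.2876 / (0.013824 + 0.000102) = 164.3 kN.
Moment equilibrium about P: M_P = Σ(load moments about P) − R_Q·L = 2788 − 164.3×13.7 = 537.5 kN·m.

M_P = 537.5 kN·m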